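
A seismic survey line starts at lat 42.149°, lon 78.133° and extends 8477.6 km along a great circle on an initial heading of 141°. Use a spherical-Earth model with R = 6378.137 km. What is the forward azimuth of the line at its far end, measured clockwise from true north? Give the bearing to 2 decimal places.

final bearing 149.42°

Angular distance δ = d/R = 8477.6 / 6378.137 = 1.329166 rad.
Converting: φ₁ = 0.735639 rad, θ = 2.460914 rad.
Applying the spherical law of cosines for sides, sin φ₂ = sin φ₁ cos δ + cos φ₁ sin δ cos θ = -0.398864, so φ₂ = -23.507°.
Then Δλ = atan2(0.453025, 0.506948) = 0.729286 rad, from sin θ sin δ cos φ₁ over cos δ − sin φ₁ sin φ₂.
λ₂ = λ₁ + Δλ = 119.918°.
The forward bearing on arrival equals the back-azimuth from the destination plus 180°.
Back-azimuth from P₂ (-23.51°, 119.92°) to P₁ (42.15°, 78.13°), with Δλ' = λ₁ − λ₂ = -41.78°: atan2( sin Δλ' cos φ₁ , cos φ₂ sin φ₁ − sin φ₂ cos φ₁ cos Δλ' ) = 329.42°.
Final bearing = (329.42° + 180°) mod 360° = 149.42°.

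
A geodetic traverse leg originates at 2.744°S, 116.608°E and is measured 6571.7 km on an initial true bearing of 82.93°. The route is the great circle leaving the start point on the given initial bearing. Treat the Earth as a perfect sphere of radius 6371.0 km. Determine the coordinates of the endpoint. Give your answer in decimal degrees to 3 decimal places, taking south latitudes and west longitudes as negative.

The arc subtends δ = 6571.7/6371 = 1.031502 rad at the centre.
Start latitude φ₁ = -0.047892 rad; initial bearing θ = 1.447402 rad.
Applying the spherical law of cosines for sides, sin φ₂ = sin φ₁ cos δ + cos φ₁ sin δ cos θ = 0.080907, so φ₂ = 4.641°.
For the longitude increment, Δλ = atan2( sin θ sin δ cos φ₁, cos δ − sin φ₁ sin φ₂ ) = atan2(0.850571, 0.517404) = 58.688°.
Hence λ₂ = 116.608° + 58.688° = 175.296°.

latitude 4.641°, longitude 175.296°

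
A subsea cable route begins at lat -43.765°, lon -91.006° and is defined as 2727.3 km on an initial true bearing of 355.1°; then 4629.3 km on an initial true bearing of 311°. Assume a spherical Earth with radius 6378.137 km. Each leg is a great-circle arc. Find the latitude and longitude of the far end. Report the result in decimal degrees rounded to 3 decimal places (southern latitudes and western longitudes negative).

Apply the spherical direct solution leg by leg, carrying full precision between legs.
Leg 1: from (-43.765°, -91.006°), δ = 2727.3/6378.137 = 0.427601 rad, θ = 355.1° → φ = -19.332°, λ = -93.157°.
Leg 2: from (-19.332°, -93.157°), δ = 4629.3/6378.137 = 0.725808 rad, θ = 311° → φ = 9.398°, λ = -123.671°.

latitude 9.398°, longitude -123.671°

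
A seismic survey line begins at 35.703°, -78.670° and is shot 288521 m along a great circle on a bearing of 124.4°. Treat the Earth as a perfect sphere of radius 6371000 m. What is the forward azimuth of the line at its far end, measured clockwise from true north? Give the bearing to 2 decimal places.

final bearing 125.88°

δ = 288521/6371000 = 0.045287 rad (2.5947°).
With φ₁ = 35.703° = 0.623135 rad and θ = 124.4° = 2.171190 rad:
sin φ₂ = sin φ₁ cos δ + cos φ₁ sin δ cos θ = (0.583584)(0.998975) + (0.812053)(0.045271)(-0.564967) = 0.562216
φ₂ = asin(0.562216) = 0.597063 rad = 34.209°.
Δλ = atan2( sin θ sin δ cos φ₁ , cos δ − sin φ₁ sin φ₂ ) = atan2(0.030333, 0.670875) = 0.045184 rad = 2.589°.
Hence λ₂ = -78.670° + 2.589° = -76.081°.
The forward bearing on arrival equals the back-azimuth from the destination plus 180°.
Back-azimuth from P₂ (34.21°, -76.08°) to P₁ (35.70°, -78.67°), with Δλ' = λ₁ − λ₂ = -2.59°: atan2( sin Δλ' cos φ₁ , cos φ₂ sin φ₁ − sin φ₂ cos φ₁ cos Δλ' ) = 305.88°.
Final bearing = (305.88° + 180°) mod 360° = 125.88°.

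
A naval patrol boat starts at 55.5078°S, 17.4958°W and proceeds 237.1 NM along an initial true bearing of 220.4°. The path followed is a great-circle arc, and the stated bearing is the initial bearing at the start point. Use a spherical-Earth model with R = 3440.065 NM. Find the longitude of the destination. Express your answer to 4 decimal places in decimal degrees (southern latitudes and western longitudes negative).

longitude -22.3857°

δ = 237.1/3440.065 = 0.068923 rad (3.9490°).
Converting: φ₁ = -0.968794 rad, θ = 3.846706 rad.
sin φ₂ = sin φ₁ cos δ + cos φ₁ sin δ cos θ = (-0.824203)(0.997626) + (0.566294)(0.068869)(-0.761538) = -0.851946
φ₂ = asin(-0.851946) = -1.019691 rad = -58.4240°.
Δλ = atan2( sin θ sin δ cos φ₁ , cos δ − sin φ₁ sin φ₂ ) = atan2(-0.025277, 0.295449) = -0.085345 rad = -4.8899°.
λ₂ = λ₁ + Δλ = -22.3857°.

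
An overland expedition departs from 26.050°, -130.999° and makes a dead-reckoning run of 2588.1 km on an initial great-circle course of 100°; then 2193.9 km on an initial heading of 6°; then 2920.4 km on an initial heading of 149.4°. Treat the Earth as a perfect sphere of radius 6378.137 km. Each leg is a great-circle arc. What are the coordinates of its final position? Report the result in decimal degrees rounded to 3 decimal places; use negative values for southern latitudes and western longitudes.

Apply the spherical direct solution leg by leg, carrying full precision between legs.
Leg 1: from (26.050°, -130.999°), δ = 2588.1/6378.137 = 0.405777 rad, θ = 100° → φ = 19.993°, λ = -106.564°.
Leg 2: from (19.993°, -106.564°), δ = 2193.9/6378.137 = 0.343972 rad, θ = 6° → φ = 39.572°, λ = -103.943°.
Leg 3: from (39.572°, -103.943°), δ = 2920.4/6378.137 = 0.457877 rad, θ = 149.4° → φ = 16.150°, λ = -90.394°.

latitude 16.150°, longitude -90.394°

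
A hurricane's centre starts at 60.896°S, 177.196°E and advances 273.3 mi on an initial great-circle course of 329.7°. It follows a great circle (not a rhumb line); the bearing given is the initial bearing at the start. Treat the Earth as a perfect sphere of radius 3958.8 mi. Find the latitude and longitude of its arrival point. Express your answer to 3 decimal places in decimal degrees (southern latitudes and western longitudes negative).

latitude -57.425°, longitude 173.490°

The arc subtends δ = 273.3/3958.8 = 0.069036 rad at the centre.
Converting: φ₁ = -1.062836 rad, θ = 5.754351 rad.
sin φ₂ = sin φ₁ cos δ + cos φ₁ sin δ cos θ = (-0.873738)(0.997618) + (0.486396)(0.068981)(0.863396) = -0.842688
φ₂ = asin(-0.842688) = -1.002257 rad = -57.425°.
Then Δλ = atan2(-0.016928, 0.261329) = -0.064686 rad, from sin θ sin δ cos φ₁ over cos δ − sin φ₁ sin φ₂.
Hence λ₂ = 177.196° + -3.706° = 173.490°.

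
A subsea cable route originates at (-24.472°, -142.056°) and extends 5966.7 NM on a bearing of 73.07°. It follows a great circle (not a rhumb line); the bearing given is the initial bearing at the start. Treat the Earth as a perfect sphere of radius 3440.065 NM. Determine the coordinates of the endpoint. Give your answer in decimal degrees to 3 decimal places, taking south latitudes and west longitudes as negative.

The arc subtends δ = 5966.7/3440.065 = 1.734473 rad at the centre.
Start latitude φ₁ = -0.427117 rad; initial bearing θ = 1.275312 rad.
sin φ₂ = sin φ₁ cos δ + cos φ₁ sin δ cos θ = (-0.414249)(-0.162947) + (0.910164)(0.986635)(0.291203) = 0.329001
φ₂ = asin(0.329001) = 0.335245 rad = 19.208°.
Then Δλ = atan2(0.859081, -0.026659) = 1.601818 rad, from sin θ sin δ cos φ₁ over cos δ − sin φ₁ sin φ₂.
Hence λ₂ = -142.056° + 91.777° = -50.279°.

latitude 19.208°, longitude -50.279°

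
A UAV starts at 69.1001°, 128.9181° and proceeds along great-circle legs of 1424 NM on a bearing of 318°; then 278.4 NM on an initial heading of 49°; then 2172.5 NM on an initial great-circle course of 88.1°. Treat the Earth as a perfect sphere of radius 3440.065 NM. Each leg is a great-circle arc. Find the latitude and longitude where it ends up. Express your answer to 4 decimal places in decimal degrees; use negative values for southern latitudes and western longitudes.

Apply the spherical direct solution leg by leg, carrying full precision between legs.
Leg 1: from (69.1001°, 128.9181°), δ = 1424/3440.065 = 0.413946 rad, θ = 318° → φ = 74.1407°, λ = 48.8986°.
Leg 2: from (74.1407°, 48.8986°), δ = 278.4/3440.065 = 0.080929 rad, θ = 49° → φ = 76.7254°, λ = 64.3075°.
Leg 3: from (76.7254°, 64.3075°), δ = 2172.5/3440.065 = 0.631529 rad, θ = 88.1° → φ = 52.1906°, λ = 138.5694°.

latitude 52.1906°, longitude 138.5694°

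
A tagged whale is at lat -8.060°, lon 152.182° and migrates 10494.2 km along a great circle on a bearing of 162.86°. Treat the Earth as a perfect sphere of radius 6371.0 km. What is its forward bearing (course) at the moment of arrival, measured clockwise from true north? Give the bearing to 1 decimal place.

final bearing 54.0°

Angular distance δ = d/R = 10494.2 / 6371 = 1.647183 rad.
With φ₁ = -8.060° = -0.140674 rad and θ = 162.86° = 2.842443 rad:
Applying the spherical law of cosines for sides, sin φ₂ = sin φ₁ cos δ + cos φ₁ sin δ cos θ = -0.932689, so φ₂ = -68.858°.
Then Δλ = atan2(0.290945, -0.207084) = 2.189374 rad, from sin θ sin δ cos φ₁ over cos δ − sin φ₁ sin φ₂.
λ₂ = 152.182° + 125.442° = 277.624°, normalized to (−180°, 180°] → -82.376°.
The forward bearing on arrival equals the back-azimuth from the destination plus 180°.
Back-azimuth from P₂ (-68.9°, -82.4°) to P₁ (-8.1°, 152.2°), with Δλ' = λ₁ − λ₂ = 234.6°: atan2( sin Δλ' cos φ₁ , cos φ₂ sin φ₁ − sin φ₂ cos φ₁ cos Δλ' ) = 234.0°.
Final bearing = (234.0° + 180°) mod 360° = 54.0°.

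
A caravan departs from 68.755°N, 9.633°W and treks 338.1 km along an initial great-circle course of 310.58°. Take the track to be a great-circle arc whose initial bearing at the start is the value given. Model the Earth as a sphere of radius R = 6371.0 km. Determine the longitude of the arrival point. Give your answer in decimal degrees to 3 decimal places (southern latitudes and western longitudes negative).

The arc subtends δ = 338.1/6371 = 0.053069 rad at the centre.
With φ₁ = 68.755° = 1.200001 rad and θ = 310.58° = 5.420644 rad:
Applying the spherical law of cosines for sides, sin φ₂ = sin φ₁ cos δ + cos φ₁ sin δ cos θ = 0.943231, so φ₂ = 70.601°.
For the longitude increment, Δλ = atan2( sin θ sin δ cos φ₁, cos δ − sin φ₁ sin φ₂ ) = atan2(-0.014598, 0.119464) = -6.967°.
λ₂ = λ₁ + Δλ = -16.600°.

longitude -16.600°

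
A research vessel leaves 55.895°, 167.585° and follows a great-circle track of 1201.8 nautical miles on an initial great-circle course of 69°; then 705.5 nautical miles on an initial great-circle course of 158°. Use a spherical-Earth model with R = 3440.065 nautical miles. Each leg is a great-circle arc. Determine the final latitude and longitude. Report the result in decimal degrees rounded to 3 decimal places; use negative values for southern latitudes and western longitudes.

latitude 46.768°, longitude -149.099°

Apply the spherical direct solution leg by leg, carrying full precision between legs.
Leg 1: from (55.895°, 167.585°), δ = 1201.8/3440.065 = 0.349354 rad, θ = 69° → φ = 57.863°, λ = -155.493°.
Leg 2: from (57.863°, -155.493°), δ = 705.5/3440.065 = 0.205083 rad, θ = 158° → φ = 46.768°, λ = -149.099°.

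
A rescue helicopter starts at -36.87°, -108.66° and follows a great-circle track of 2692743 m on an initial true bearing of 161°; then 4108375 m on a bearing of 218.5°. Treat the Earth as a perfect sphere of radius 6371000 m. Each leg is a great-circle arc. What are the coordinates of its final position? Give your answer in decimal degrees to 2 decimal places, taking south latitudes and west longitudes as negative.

Apply the spherical direct solution leg by leg, carrying full precision between legs.
Leg 1: from (-36.87°, -108.66°), δ = 2692743/6371000 = 0.422656 rad, θ = 161° → φ = -59.03°, λ = -93.62°.
Leg 2: from (-59.03°, -93.62°), δ = 4108375/6371000 = 0.644856 rad, θ = 218.5° → φ = -68.02°, λ = 177.58°.

latitude -68.02°, longitude 177.58°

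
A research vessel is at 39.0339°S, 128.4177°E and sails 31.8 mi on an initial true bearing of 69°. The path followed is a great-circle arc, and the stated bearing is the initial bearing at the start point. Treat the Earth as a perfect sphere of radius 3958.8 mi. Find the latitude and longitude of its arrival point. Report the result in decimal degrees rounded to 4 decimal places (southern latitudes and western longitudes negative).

Angular distance δ = d/R = 31.8 / 3958.8 = 0.008033 rad.
Converting: φ₁ = -0.681270 rad, θ = 1.204277 rad.
sin φ₂ = sin φ₁ cos δ + cos φ₁ sin δ cos θ = (-0.629780)(0.999968) + (0.776773)(0.008033)(0.358368) = -0.627524
φ₂ = asin(-0.627524) = -0.678369 rad = -38.8677°.
Then Δλ = atan2(0.005825, 0.604766) = 0.009632 rad, from sin θ sin δ cos φ₁ over cos δ − sin φ₁ sin φ₂.
λ₂ = λ₁ + Δλ = 128.9696°.

latitude -38.8677°, longitude 128.9696°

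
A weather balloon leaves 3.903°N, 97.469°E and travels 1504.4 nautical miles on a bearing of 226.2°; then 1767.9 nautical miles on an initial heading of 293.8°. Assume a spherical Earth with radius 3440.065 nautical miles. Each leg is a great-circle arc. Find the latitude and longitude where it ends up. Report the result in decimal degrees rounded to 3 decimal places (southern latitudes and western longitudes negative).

Apply the spherical direct solution leg by leg, carrying full precision between legs.
Leg 1: from (3.903°, 97.469°), δ = 1504.4/3440.065 = 0.437317 rad, θ = 226.2° → φ = -13.343°, λ = 79.159°.
Leg 2: from (-13.343°, 79.159°), δ = 1767.9/3440.065 = 0.513915 rad, θ = 293.8° → φ = -0.456°, λ = 52.428°.

latitude -0.456°, longitude 52.428°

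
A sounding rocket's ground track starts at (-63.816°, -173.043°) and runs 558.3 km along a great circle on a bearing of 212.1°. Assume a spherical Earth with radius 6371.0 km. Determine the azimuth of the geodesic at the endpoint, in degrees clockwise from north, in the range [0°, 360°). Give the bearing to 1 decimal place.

final bearing 218.6°

The arc subtends δ = 558.3/6371 = 0.087631 rad at the centre.
With φ₁ = -63.816° = -1.113799 rad and θ = 212.1° = 3.701843 rad:
sin φ₂ = sin φ₁ cos δ + cos φ₁ sin δ cos θ = (-0.897382)(0.996163) + (0.441255)(0.087519)(-0.847122) = -0.926653
φ₂ = asin(-0.926653) = -1.185408 rad = -67.919°.
Δλ = atan2( sin θ sin δ cos φ₁ , cos δ − sin φ₁ sin φ₂ ) = atan2(-0.020522, 0.164602) = -0.124035 rad = -7.107°.
λ₂ = -173.043° + -7.107° = -180.150°, normalized to (−180°, 180°] → 179.850°.
The forward bearing on arrival equals the back-azimuth from the destination plus 180°.
Back-azimuth from P₂ (-67.9°, 179.9°) to P₁ (-63.8°, -173.0°), with Δλ' = λ₁ − λ₂ = -352.9°: atan2( sin Δλ' cos φ₁ , cos φ₂ sin φ₁ − sin φ₂ cos φ₁ cos Δλ' ) = 38.6°.
Final bearing = (38.6° + 180°) mod 360° = 218.6°.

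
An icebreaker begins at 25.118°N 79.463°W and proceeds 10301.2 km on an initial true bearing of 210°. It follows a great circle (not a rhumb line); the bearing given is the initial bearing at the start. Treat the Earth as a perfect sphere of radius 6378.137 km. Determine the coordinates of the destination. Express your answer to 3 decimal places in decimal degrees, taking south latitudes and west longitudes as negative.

Central angle δ = d/R = 1.615080 rad.
Start latitude φ₁ = 0.438392 rad; initial bearing θ = 3.665191 rad.
sin φ₂ = sin φ₁ cos δ + cos φ₁ sin δ cos θ = (0.424484)(-0.044269) + (0.905435)(0.999020)(-0.866025) = -0.802153
φ₂ = asin(-0.802153) = -0.930892 rad = -53.336°.
Then Δλ = atan2(-0.452274, 0.296232) = -0.990926 rad, from sin θ sin δ cos φ₁ over cos δ − sin φ₁ sin φ₂.
λ₂ = -79.463° + -56.776° = -136.239°.

latitude -53.336°, longitude -136.239°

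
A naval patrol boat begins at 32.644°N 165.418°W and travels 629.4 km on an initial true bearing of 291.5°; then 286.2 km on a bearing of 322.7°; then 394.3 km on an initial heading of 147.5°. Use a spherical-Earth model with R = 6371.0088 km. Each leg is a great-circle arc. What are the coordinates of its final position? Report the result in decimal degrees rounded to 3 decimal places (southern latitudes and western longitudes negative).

latitude 33.576°, longitude -171.472°

Apply the spherical direct solution leg by leg, carrying full precision between legs.
Leg 1: from (32.644°, -165.418°), δ = 629.4/6371.0088 = 0.098791 rad, θ = 291.5° → φ = 34.557°, λ = -171.816°.
Leg 2: from (34.557°, -171.816°), δ = 286.2/6371.0088 = 0.044922 rad, θ = 322.7° → φ = 36.589°, λ = -173.758°.
Leg 3: from (36.589°, -173.758°), δ = 394.3/6371.0088 = 0.061890 rad, θ = 147.5° → φ = 33.576°, λ = -171.472°.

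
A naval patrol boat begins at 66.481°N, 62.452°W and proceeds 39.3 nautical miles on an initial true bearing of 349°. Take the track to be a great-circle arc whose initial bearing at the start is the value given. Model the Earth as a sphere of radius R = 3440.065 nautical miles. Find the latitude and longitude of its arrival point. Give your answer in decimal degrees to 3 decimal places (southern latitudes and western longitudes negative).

latitude 67.123°, longitude -62.773°

Angular distance δ = d/R = 39.3 / 3440.065 = 0.011424 rad.
Converting: φ₁ = 1.160312 rad, θ = 6.091199 rad.
sin φ₂ = sin φ₁ cos δ + cos φ₁ sin δ cos θ = (0.916928)(0.999935) + (0.399053)(0.011424)(0.981627) = 0.921343
φ₂ = asin(0.921343) = 1.171521 rad = 67.123°.
Then Δλ = atan2(-0.000870, 0.155130) = -0.005607 rad, from sin θ sin δ cos φ₁ over cos δ − sin φ₁ sin φ₂.
λ₂ = -62.452° + -0.321° = -62.773°.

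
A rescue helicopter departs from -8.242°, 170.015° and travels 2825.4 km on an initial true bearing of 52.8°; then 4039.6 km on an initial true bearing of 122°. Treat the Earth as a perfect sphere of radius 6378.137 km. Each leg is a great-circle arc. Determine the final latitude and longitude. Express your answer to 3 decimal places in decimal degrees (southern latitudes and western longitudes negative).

Apply the spherical direct solution leg by leg, carrying full precision between legs.
Leg 1: from (-8.242°, 170.015°), δ = 2825.4/6378.137 = 0.442982 rad, θ = 52.8° → φ = 7.294°, λ = -169.852°.
Leg 2: from (7.294°, -169.852°), δ = 4039.6/6378.137 = 0.633351 rad, θ = 122° → φ = -12.050°, λ = -138.973°.

latitude -12.050°, longitude -138.973°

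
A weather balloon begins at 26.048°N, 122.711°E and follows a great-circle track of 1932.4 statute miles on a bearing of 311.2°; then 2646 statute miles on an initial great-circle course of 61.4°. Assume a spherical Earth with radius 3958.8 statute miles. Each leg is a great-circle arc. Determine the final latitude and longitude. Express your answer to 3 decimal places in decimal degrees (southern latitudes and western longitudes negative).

Apply the spherical direct solution leg by leg, carrying full precision between legs.
Leg 1: from (26.048°, 122.711°), δ = 1932.4/3958.8 = 0.488128 rad, θ = 311.2° → φ = 41.711°, λ = 94.503°.
Leg 2: from (41.711°, 94.503°), δ = 2646/3958.8 = 0.668384 rad, θ = 61.4° → φ = 48.044°, λ = 148.975°.

latitude 48.044°, longitude 148.975°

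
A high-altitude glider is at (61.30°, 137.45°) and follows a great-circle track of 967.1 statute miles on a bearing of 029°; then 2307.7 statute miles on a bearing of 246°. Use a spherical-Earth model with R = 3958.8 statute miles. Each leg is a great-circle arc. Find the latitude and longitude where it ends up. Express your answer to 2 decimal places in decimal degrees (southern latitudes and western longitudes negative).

Apply the spherical direct solution leg by leg, carrying full precision between legs.
Leg 1: from (61.30°, 137.45°), δ = 967.1/3958.8 = 0.244291 rad, θ = 29° → φ = 72.31°, λ = 160.14°.
Leg 2: from (72.31°, 160.14°), δ = 2307.7/3958.8 = 0.582929 rad, θ = 246° → φ = 46.66°, λ = 113.03°.

latitude 46.66°, longitude 113.03°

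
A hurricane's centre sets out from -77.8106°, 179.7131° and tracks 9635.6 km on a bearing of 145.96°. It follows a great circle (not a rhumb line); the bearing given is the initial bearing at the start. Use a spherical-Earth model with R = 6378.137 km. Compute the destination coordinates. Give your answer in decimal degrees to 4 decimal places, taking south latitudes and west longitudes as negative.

latitude -13.4933°, longitude -35.3601°

Central angle δ = d/R = 1.510723 rad.
Converting: φ₁ = -1.358051 rad, θ = 2.547483 rad.
Applying the spherical law of cosines for sides, sin φ₂ = sin φ₁ cos δ + cos φ₁ sin δ cos θ = -0.233332, so φ₂ = -13.4933°.
Δλ = atan2( sin θ sin δ cos φ₁ , cos δ − sin φ₁ sin φ₂ ) = atan2(0.117979, -0.168034) = 2.529449 rad = 144.9268°.
λ₂ = 179.7131° + 144.9268° = 324.6399°, normalized to (−180°, 180°] → -35.3601°.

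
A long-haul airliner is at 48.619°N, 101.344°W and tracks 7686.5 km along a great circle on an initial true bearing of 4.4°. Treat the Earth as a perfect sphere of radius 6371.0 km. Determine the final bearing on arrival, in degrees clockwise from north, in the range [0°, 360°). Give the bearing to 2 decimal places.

The arc subtends δ = 7686.5/6371 = 1.206482 rad at the centre.
Converting: φ₁ = 0.848562 rad, θ = 0.076794 rad.
Applying the spherical law of cosines for sides, sin φ₂ = sin φ₁ cos δ + cos φ₁ sin δ cos θ = 0.883205, so φ₂ = 62.031°.
For the longitude increment, Δλ = atan2( sin θ sin δ cos φ₁, cos δ − sin φ₁ sin φ₂ ) = atan2(0.047388, -0.306387) = 171.208°.
Hence λ₂ = -101.344° + 171.208° = 69.864°.
The forward bearing on arrival equals the back-azimuth from the destination plus 180°.
Back-azimuth from P₂ (62.03°, 69.86°) to P₁ (48.62°, -101.34°), with Δλ' = λ₁ − λ₂ = -171.21°: atan2( sin Δλ' cos φ₁ , cos φ₂ sin φ₁ − sin φ₂ cos φ₁ cos Δλ' ) = 353.79°.
Final bearing = (353.79° + 180°) mod 360° = 173.79°.

final bearing 173.79°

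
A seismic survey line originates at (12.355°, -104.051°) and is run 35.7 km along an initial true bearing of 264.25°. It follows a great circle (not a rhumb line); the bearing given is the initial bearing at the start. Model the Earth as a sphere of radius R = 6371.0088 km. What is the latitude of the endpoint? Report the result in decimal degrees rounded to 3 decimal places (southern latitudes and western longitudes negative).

The arc subtends δ = 35.7/6371.0088 = 0.005604 rad at the centre.
With φ₁ = 12.355° = 0.215635 rad and θ = 264.25° = 4.612033 rad:
Destination latitude: φ₂ = arcsin( sin φ₁ cos δ + cos φ₁ sin δ cos θ ) = arcsin(0.213416) = 12.323°.
Δλ = atan2( sin θ sin δ cos φ₁ , cos δ − sin φ₁ sin φ₂ ) = atan2(-0.005446, 0.954320) = -0.005707 rad = -0.327°.
λ₂ = λ₁ + Δλ = -104.378°.

latitude 12.323°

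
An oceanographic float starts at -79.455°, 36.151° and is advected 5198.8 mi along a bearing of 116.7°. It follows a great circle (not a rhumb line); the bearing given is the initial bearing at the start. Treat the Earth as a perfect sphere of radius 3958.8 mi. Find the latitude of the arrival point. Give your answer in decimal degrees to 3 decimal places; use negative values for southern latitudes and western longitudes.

δ = 5198.8/3958.8 = 1.313226 rad (75.2423°).
Converting: φ₁ = -1.386751 rad, θ = 2.036799 rad.
Destination latitude: φ₂ = arcsin( sin φ₁ cos δ + cos φ₁ sin δ cos θ ) = arcsin(-0.329946) = -19.265°.
Then Δλ = atan2(0.158100, -0.069642) = 1.985715 rad, from sin θ sin δ cos φ₁ over cos δ − sin φ₁ sin φ₂.
λ₂ = λ₁ + Δλ = 149.924°.

latitude -19.265°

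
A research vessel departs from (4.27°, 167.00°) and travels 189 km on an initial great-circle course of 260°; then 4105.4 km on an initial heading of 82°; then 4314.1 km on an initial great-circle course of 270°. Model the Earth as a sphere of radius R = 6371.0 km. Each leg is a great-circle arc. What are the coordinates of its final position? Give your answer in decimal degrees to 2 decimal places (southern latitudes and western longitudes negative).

Apply the spherical direct solution leg by leg, carrying full precision between legs.
Leg 1: from (4.27°, 167.00°), δ = 189/6371 = 0.029666 rad, θ = 260° → φ = 3.97°, λ = 165.32°.
Leg 2: from (3.97°, 165.32°), δ = 4105.4/6371 = 0.644389 rad, θ = 82° → φ = 7.98°, λ = -157.76°.
Leg 3: from (7.98°, -157.76°), δ = 4314.1/6371 = 0.677146 rad, θ = 270° → φ = 6.21°, λ = 163.17°.

latitude 6.21°, longitude 163.17°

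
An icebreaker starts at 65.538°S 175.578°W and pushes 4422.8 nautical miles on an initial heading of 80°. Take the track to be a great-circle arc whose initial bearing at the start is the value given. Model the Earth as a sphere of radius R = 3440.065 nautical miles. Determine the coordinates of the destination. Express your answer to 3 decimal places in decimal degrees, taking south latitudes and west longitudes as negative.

Central angle δ = d/R = 1.285673 rad.
Converting: φ₁ = -1.143854 rad, θ = 1.396263 rad.
sin φ₂ = sin φ₁ cos δ + cos φ₁ sin δ cos θ = (-0.910236)(0.281275) + (0.414090)(0.959627)(0.173648) = -0.187024
φ₂ = asin(-0.187024) = -0.188132 rad = -10.779°.
Δλ = atan2( sin θ sin δ cos φ₁ , cos δ − sin φ₁ sin φ₂ ) = atan2(0.391335, 0.111039) = 1.294318 rad = 74.159°.
λ₂ = -175.578° + 74.159° = -101.419°.

latitude -10.779°, longitude -101.419°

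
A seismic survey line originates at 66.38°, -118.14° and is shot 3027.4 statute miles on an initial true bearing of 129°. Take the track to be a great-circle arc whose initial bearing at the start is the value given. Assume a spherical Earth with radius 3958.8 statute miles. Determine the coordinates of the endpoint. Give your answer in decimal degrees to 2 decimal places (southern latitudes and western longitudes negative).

Central angle δ = d/R = 0.764727 rad.
Start latitude φ₁ = 1.158550 rad; initial bearing θ = 2.251475 rad.
sin φ₂ = sin φ₁ cos δ + cos φ₁ sin δ cos θ = (0.916223)(0.721572) + (0.400669)(0.692340)(-0.629320) = 0.486548
φ₂ = asin(0.486548) = 0.508134 rad = 29.11°.
Δλ = atan2( sin θ sin δ cos φ₁ , cos δ − sin φ₁ sin φ₂ ) = atan2(0.215580, 0.275786) = 0.663478 rad = 38.01°.
λ₂ = λ₁ + Δλ = -80.13°.

latitude 29.11°, longitude -80.13°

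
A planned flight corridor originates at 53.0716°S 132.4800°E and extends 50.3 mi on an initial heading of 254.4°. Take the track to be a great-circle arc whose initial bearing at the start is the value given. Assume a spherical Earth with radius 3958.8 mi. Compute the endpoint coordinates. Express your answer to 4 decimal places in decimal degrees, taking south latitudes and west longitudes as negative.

latitude -53.2616°, longitude 131.3077°

Angular distance δ = d/R = 50.3 / 3958.8 = 0.012706 rad.
With φ₁ = -53.0716° = -0.926274 rad and θ = 254.4° = 4.440118 rad:
Destination latitude: φ₂ = arcsin( sin φ₁ cos δ + cos φ₁ sin δ cos θ ) = arcsin(-0.801375) = -53.2616°.
Δλ = atan2( sin θ sin δ cos φ₁ , cos δ − sin φ₁ sin φ₂ ) = atan2(-0.007352, 0.359310) = -0.020460 rad = -1.1723°.
Hence λ₂ = 132.4800° + -1.1723° = 131.3077°.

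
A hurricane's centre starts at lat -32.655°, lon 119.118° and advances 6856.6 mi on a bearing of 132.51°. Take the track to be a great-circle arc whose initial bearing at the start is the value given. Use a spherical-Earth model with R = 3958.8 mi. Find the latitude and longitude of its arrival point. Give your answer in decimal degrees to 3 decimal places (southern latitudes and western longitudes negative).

latitude -28.355°, longitude -116.654°

The arc subtends δ = 6856.6/3958.8 = 1.731989 rad at the centre.
With φ₁ = -32.655° = -0.569937 rad and θ = 132.51° = 2.312736 rad:
Destination latitude: φ₂ = arcsin( sin φ₁ cos δ + cos φ₁ sin δ cos θ ) = arcsin(-0.474936) = -28.355°.
For the longitude increment, Δλ = atan2( sin θ sin δ cos φ₁, cos δ − sin φ₁ sin φ₂ ) = atan2(0.612595, -0.416762) = 124.228°.
λ₂ = 119.118° + 124.228° = 243.346°, normalized to (−180°, 180°] → -116.654°.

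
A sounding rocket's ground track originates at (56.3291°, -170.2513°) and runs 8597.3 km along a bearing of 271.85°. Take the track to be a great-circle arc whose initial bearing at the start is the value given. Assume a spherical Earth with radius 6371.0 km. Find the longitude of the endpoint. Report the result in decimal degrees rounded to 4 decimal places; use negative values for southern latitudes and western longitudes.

Central angle δ = d/R = 1.349443 rad.
Converting: φ₁ = 0.983128 rad, θ = 4.744678 rad.
sin φ₂ = sin φ₁ cos δ + cos φ₁ sin δ cos θ = (0.832236)(0.219550) + (0.554422)(0.975601)(0.032283) = 0.200179
φ₂ = asin(0.200179) = 0.201541 rad = 11.5474°.
Δλ = atan2( sin θ sin δ cos φ₁ , cos δ − sin φ₁ sin φ₂ ) = atan2(-0.540613, 0.052954) = -1.473156 rad = -84.4056°.
λ₂ = -170.2513° + -84.4056° = -254.6569°, normalized to (−180°, 180°] → 105.3431°.

longitude 105.3431°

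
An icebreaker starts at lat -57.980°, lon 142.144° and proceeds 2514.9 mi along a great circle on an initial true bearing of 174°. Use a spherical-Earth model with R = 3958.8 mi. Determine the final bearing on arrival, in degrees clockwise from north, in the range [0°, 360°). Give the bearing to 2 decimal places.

final bearing 35.16°

The arc subtends δ = 2514.9/3958.8 = 0.635268 rad at the centre.
Converting: φ₁ = -1.011942 rad, θ = 3.036873 rad.
Applying the spherical law of cosines for sides, sin φ₂ = sin φ₁ cos δ + cos φ₁ sin δ cos θ = -0.995358, so φ₂ = -84.477°.
Then Δλ = atan2(0.032887, -0.039015) = 2.441210 rad, from sin θ sin δ cos φ₁ over cos δ − sin φ₁ sin φ₂.
λ₂ = 142.144° + 139.871° = 282.015°, normalized to (−180°, 180°] → -77.985°.
The forward bearing on arrival equals the back-azimuth from the destination plus 180°.
Back-azimuth from P₂ (-84.48°, -77.98°) to P₁ (-57.98°, 142.14°), with Δλ' = λ₁ − λ₂ = 220.13°: atan2( sin Δλ' cos φ₁ , cos φ₂ sin φ₁ − sin φ₂ cos φ₁ cos Δλ' ) = 215.16°.
Final bearing = (215.16° + 180°) mod 360° = 35.16°.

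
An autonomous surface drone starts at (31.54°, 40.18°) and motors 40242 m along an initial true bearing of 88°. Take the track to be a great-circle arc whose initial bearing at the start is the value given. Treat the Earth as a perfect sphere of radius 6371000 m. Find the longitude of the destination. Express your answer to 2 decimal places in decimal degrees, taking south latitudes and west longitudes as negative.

δ = 40242/6371000 = 0.006316 rad (0.3619°).
Converting: φ₁ = 0.550477 rad, θ = 1.535890 rad.
Applying the spherical law of cosines for sides, sin φ₂ = sin φ₁ cos δ + cos φ₁ sin δ cos θ = 0.523271, so φ₂ = 31.55°.
Δλ = atan2( sin θ sin δ cos φ₁ , cos δ − sin φ₁ sin φ₂ ) = atan2(0.005380, 0.726260) = 0.007408 rad = 0.42°.
λ₂ = λ₁ + Δλ = 40.60°.

longitude 40.60°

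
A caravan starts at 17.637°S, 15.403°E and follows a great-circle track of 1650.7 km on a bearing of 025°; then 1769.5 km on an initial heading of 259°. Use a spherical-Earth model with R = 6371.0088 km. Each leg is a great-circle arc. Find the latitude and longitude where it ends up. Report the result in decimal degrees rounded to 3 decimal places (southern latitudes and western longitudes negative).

latitude -6.951°, longitude 5.903°

Apply the spherical direct solution leg by leg, carrying full precision between legs.
Leg 1: from (-17.637°, 15.403°), δ = 1650.7/6371.0088 = 0.259096 rad, θ = 25° → φ = -4.105°, λ = 21.635°.
Leg 2: from (-4.105°, 21.635°), δ = 1769.5/6371.0088 = 0.277743 rad, θ = 259° → φ = -6.951°, λ = 5.903°.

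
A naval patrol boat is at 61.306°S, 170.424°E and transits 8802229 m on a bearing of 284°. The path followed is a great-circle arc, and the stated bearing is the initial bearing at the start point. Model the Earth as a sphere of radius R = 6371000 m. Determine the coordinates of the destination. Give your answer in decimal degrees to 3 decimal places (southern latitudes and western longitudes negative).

The arc subtends δ = 8802229/6371000 = 1.381609 rad at the centre.
Converting: φ₁ = -1.069992 rad, θ = 4.956735 rad.
Applying the spherical law of cosines for sides, sin φ₂ = sin φ₁ cos δ + cos φ₁ sin δ cos θ = -0.050885, so φ₂ = -2.917°.
Then Δλ = atan2(-0.457557, 0.143425) = -1.267038 rad, from sin θ sin δ cos φ₁ over cos δ − sin φ₁ sin φ₂.
λ₂ = 170.424° + -72.596° = 97.828°.

latitude -2.917°, longitude 97.828°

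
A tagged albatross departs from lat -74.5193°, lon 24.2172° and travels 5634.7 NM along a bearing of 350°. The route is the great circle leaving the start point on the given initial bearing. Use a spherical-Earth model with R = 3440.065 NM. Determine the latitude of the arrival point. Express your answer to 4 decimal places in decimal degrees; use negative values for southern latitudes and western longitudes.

latitude 19.0836°

Central angle δ = d/R = 1.637963 rad.
Start latitude φ₁ = -1.300607 rad; initial bearing θ = 6.108652 rad.
Destination latitude: φ₂ = arcsin( sin φ₁ cos δ + cos φ₁ sin δ cos θ ) = arcsin(0.326947) = 19.0836°.
Then Δλ = atan2(-0.046245, 0.247970) = -0.184375 rad, from sin θ sin δ cos φ₁ over cos δ − sin φ₁ sin φ₂.
λ₂ = λ₁ + Δλ = 13.6533°.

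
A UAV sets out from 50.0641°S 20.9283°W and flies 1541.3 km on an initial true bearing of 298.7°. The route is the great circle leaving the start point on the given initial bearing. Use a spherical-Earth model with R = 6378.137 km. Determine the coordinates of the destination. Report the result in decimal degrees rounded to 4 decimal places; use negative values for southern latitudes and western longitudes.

latitude -42.1220°, longitude -37.3678°

The arc subtends δ = 1541.3/6378.137 = 0.241654 rad at the centre.
Converting: φ₁ = -0.873783 rad, θ = 5.213298 rad.
Destination latitude: φ₂ = arcsin( sin φ₁ cos δ + cos φ₁ sin δ cos θ ) = arcsin(-0.670712) = -42.1220°.
Δλ = atan2( sin θ sin δ cos φ₁ , cos δ − sin φ₁ sin φ₂ ) = atan2(-0.134747, 0.456666) = -0.286924 rad = -16.4395°.
Hence λ₂ = -20.9283° + -16.4395° = -37.3678°.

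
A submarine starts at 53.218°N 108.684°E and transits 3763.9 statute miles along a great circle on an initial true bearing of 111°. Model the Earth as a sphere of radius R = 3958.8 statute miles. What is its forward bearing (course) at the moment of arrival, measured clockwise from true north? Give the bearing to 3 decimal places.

The arc subtends δ = 3763.9/3958.8 = 0.950768 rad at the centre.
Converting: φ₁ = 0.928829 rad, θ = 1.937315 rad.
Destination latitude: φ₂ = arcsin( sin φ₁ cos δ + cos φ₁ sin δ cos θ ) = arcsin(0.290742) = 16.902°.
For the longitude increment, Δλ = atan2( sin θ sin δ cos φ₁, cos δ − sin φ₁ sin φ₂ ) = atan2(0.454950, 0.348197) = 52.571°.
Hence λ₂ = 108.684° + 52.571° = 161.255°.
The forward bearing on arrival equals the back-azimuth from the destination plus 180°.
Back-azimuth from P₂ (16.902°, 161.255°) to P₁ (53.218°, 108.684°), with Δλ' = λ₁ − λ₂ = -52.571°: atan2( sin Δλ' cos φ₁ , cos φ₂ sin φ₁ − sin φ₂ cos φ₁ cos Δλ' ) = 324.251°.
Final bearing = (324.251° + 180°) mod 360° = 144.251°.

final bearing 144.251°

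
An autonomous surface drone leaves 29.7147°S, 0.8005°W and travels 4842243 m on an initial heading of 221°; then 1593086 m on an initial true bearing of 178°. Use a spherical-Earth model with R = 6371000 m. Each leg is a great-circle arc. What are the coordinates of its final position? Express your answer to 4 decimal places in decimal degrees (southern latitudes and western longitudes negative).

Apply the spherical direct solution leg by leg, carrying full precision between legs.
Leg 1: from (-29.7147°, -0.8005°), δ = 4842243/6371000 = 0.760044 rad, θ = 221° → φ = -54.1801°, λ = -51.3634°.
Leg 2: from (-54.1801°, -51.3634°), δ = 1593086/6371000 = 0.250053 rad, θ = 178° → φ = -68.4932°, λ = -50.0136°.

latitude -68.4932°, longitude -50.0136°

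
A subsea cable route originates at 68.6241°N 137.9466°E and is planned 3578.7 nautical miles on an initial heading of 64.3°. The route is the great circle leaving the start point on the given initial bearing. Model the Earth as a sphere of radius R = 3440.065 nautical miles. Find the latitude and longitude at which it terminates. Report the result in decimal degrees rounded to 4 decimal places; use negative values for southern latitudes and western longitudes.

The arc subtends δ = 3578.7/3440.065 = 1.040300 rad at the centre.
Start latitude φ₁ = 1.197716 rad; initial bearing θ = 1.122247 rad.
Destination latitude: φ₂ = arcsin( sin φ₁ cos δ + cos φ₁ sin δ cos θ ) = arcsin(0.607494) = 37.4085°.
Δλ = atan2( sin θ sin δ cos φ₁ , cos δ − sin φ₁ sin φ₂ ) = atan2(0.283289, -0.059742) = 1.778639 rad = 101.9085°.
λ₂ = 137.9466° + 101.9085° = 239.8551°, normalized to (−180°, 180°] → -120.1449°.

latitude 37.4085°, longitude -120.1449°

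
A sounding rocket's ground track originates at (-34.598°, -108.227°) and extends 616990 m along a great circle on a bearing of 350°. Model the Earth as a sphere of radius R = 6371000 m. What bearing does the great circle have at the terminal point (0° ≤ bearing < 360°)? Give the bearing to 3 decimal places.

final bearing 350.582°

Central angle δ = d/R = 0.096844 rad.
Converting: φ₁ = -0.603849 rad, θ = 6.108652 rad.
Destination latitude: φ₂ = arcsin( sin φ₁ cos δ + cos φ₁ sin δ cos θ ) = arcsin(-0.486771) = -29.129°.
Then Δλ = atan2(-0.013821, 0.718919) = -0.019223 rad, from sin θ sin δ cos φ₁ over cos δ − sin φ₁ sin φ₂.
Hence λ₂ = -108.227° + -1.101° = -109.328°.
The forward bearing on arrival equals the back-azimuth from the destination plus 180°.
Back-azimuth from P₂ (-29.129°, -109.328°) to P₁ (-34.598°, -108.227°), with Δλ' = λ₁ − λ₂ = 1.101°: atan2( sin Δλ' cos φ₁ , cos φ₂ sin φ₁ − sin φ₂ cos φ₁ cos Δλ' ) = 170.582°.
Final bearing = (170.582° + 180°) mod 360° = 350.582°.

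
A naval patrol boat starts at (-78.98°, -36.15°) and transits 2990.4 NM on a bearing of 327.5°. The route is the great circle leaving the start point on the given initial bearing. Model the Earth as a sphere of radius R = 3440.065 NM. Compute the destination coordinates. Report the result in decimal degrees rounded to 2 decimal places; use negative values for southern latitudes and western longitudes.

Central angle δ = d/R = 0.869286 rad.
Converting: φ₁ = -1.378461 rad, θ = 5.715953 rad.
sin φ₂ = sin φ₁ cos δ + cos φ₁ sin δ cos θ = (-0.981561)(0.645372) + (0.191152)(0.763868)(0.843391) = -0.510324
φ₂ = asin(-0.510324) = -0.535562 rad = -30.69°.
Δλ = atan2( sin θ sin δ cos φ₁ , cos δ − sin φ₁ sin φ₂ ) = atan2(-0.078454, 0.144458) = -0.497522 rad = -28.51°.
λ₂ = -36.15° + -28.51° = -64.66°.

latitude -30.69°, longitude -64.66°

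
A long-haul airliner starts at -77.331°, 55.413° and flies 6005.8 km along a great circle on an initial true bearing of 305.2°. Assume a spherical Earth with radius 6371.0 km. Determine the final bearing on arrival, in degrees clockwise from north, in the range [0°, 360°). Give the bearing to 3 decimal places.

Central angle δ = d/R = 0.942678 rad.
Converting: φ₁ = -1.349681 rad, θ = 5.326745 rad.
Destination latitude: φ₂ = arcsin( sin φ₁ cos δ + cos φ₁ sin δ cos θ ) = arcsin(-0.471024) = -28.101°.
Then Δλ = atan2(-0.145009, 0.128067) = -0.847360 rad, from sin θ sin δ cos φ₁ over cos δ − sin φ₁ sin φ₂.
Hence λ₂ = 55.413° + -48.550° = 6.863°.
The forward bearing on arrival equals the back-azimuth from the destination plus 180°.
Back-azimuth from P₂ (-28.101°, 6.863°) to P₁ (-77.331°, 55.413°), with Δλ' = λ₁ − λ₂ = 48.550°: atan2( sin Δλ' cos φ₁ , cos φ₂ sin φ₁ − sin φ₂ cos φ₁ cos Δλ' ) = 168.278°.
Final bearing = (168.278° + 180°) mod 360° = 348.278°.

final bearing 348.278°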